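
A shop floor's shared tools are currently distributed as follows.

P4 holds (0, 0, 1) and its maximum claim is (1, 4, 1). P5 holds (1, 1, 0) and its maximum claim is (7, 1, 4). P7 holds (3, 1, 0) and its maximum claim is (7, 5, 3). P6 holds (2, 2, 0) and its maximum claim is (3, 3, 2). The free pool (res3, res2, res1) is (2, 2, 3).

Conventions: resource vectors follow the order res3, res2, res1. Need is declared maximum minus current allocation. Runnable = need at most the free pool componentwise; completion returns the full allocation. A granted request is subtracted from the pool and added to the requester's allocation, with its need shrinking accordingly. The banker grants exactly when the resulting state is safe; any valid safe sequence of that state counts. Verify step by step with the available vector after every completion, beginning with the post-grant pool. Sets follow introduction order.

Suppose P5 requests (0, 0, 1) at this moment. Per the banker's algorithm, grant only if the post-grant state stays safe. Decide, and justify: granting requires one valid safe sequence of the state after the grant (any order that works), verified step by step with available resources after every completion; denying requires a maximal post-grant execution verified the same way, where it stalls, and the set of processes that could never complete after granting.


GRANT — the state after the grant stays safe, e.g. via P6, P4, P7, P5.
Key observation: the transfer keeps a workable pool ((2, 2, 2)); P6 starts the safe sequence.
Check on the post-grant state, step by step:
  pool = (2, 2, 2)
  run P6 (needs (1, 1, 2), free (2, 2, 2)); after release of (2, 2, 0) the pool is (4, 4, 2)
  run P4 (needs (1, 4, 0), free (4, 4, 2)); after release of (0, 0, 1) the pool is (4, 4, 3)
  run P7 (needs (4, 4, 3), free (4, 4, 3)); after release of (3, 1, 0) the pool is (7, 5, 3)
  run P5 (needs (6, 0, 3), free (7, 5, 3)); after release of (1, 1, 1) the pool is (8, 6, 4)


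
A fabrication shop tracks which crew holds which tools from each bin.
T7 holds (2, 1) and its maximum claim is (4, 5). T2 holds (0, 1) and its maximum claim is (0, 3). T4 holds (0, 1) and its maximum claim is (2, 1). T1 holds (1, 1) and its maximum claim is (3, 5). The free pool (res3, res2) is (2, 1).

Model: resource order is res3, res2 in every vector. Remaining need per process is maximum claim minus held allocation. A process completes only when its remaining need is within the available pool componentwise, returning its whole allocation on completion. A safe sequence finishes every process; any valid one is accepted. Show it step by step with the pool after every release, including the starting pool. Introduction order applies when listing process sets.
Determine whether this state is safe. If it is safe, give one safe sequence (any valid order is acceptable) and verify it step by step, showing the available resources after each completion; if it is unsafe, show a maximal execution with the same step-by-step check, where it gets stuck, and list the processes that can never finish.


The state is UNSAFE.
Key observation: T4, T2 can finish, but then (2, 3) is all there is, and the blocked group's res2 demands exceed it.
A maximal execution: T4, T2 — then nothing else fits. Step-by-step check:
  pool = (2, 1)
  T4: need (2, 0) fits (2, 1); releases (0, 1), pool now (2, 2)
  T2: need (0, 2) fits (2, 2); releases (0, 1), pool now (2, 3)
  blocked: T7 wants (2, 4), pool (2, 3) — not enough res2
  blocked: T1 wants (2, 4), pool (2, 3) — not enough res2
Permanently blocked: T7 and T1.


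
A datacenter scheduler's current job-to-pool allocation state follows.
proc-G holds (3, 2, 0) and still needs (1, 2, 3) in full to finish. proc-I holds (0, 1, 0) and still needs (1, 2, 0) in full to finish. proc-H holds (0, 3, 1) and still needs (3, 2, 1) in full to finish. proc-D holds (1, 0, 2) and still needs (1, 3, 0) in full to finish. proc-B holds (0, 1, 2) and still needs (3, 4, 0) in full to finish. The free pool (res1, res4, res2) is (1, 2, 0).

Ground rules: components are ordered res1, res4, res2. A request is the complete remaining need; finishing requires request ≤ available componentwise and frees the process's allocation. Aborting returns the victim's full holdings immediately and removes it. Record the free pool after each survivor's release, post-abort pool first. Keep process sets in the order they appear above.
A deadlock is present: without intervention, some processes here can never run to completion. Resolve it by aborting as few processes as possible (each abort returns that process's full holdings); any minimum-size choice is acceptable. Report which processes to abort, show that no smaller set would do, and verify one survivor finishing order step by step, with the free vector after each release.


Minimum abort set: proc-G.
Key observation: the returned (3, 2, 0) from proc-G is what brings proc-B — unrunnable before, under any order — into play at step 1.
No smaller set exists: with zero aborts the deadlock remains.
One survivor order: proc-B, proc-I, proc-H, proc-D. Check, step by step (post-abort pool first):
  pool = (4, 4, 0)
  run proc-B (needs (3, 4, 0), free (4, 4, 0)); after release of (0, 1, 2) the pool is (4, 5, 2)
  run proc-I (needs (1, 2, 0), free (4, 5, 2)); after release of (0, 1, 0) the pool is (4, 6, 2)
  run proc-H (needs (3, 2, 1), free (4, 6, 2)); after release of (0, 3, 1) the pool is (4, 9, 3)
  run proc-D (needs (1, 3, 0), free (4, 9, 3)); after release of (1, 0, 2) the pool is (5, 9, 5)


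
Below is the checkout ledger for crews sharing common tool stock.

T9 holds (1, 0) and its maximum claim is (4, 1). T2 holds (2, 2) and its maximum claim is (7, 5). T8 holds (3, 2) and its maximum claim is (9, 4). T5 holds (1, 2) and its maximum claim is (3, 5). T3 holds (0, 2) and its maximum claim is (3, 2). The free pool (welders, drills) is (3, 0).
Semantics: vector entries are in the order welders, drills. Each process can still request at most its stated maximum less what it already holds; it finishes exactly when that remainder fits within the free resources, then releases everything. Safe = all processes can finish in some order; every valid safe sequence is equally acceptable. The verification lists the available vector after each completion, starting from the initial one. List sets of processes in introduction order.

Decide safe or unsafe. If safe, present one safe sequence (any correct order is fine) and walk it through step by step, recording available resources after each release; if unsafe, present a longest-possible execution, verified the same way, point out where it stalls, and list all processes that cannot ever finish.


UNSAFE.
Key observation: after T3, T9 the pool peaks at (4, 2), and each blocked process is short somewhere: T2 on welders, drills; T8 on welders; T5 on drills.
The run T3, T9 cannot be extended any further. Check, step by step:
  pool = (3, 0)
  T3: need (3, 0) fits (3, 0); releases (0, 2), pool now (3, 2)
  T9: need (3, 1) fits (3, 2); releases (1, 0), pool now (4, 2)
  T2 still needs (5, 3) but only (4, 2) is free — short on welders and drills
  T8 still needs (6, 2) but only (4, 2) is free — short on welders
  T5 still needs (2, 3) but only (4, 2) is free — short on drills
Never able to finish: T2, T8 and T5.


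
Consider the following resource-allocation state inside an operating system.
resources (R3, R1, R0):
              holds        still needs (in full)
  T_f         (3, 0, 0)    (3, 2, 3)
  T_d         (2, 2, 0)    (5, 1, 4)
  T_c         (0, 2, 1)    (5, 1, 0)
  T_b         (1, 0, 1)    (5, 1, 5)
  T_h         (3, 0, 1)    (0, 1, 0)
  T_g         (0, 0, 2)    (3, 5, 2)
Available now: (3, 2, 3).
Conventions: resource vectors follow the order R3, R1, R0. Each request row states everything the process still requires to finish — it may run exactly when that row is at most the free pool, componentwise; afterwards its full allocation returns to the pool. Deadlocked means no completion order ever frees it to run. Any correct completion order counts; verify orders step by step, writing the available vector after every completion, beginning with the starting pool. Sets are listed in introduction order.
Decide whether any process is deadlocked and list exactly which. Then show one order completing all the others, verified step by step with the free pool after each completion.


The deadlocked set is empty.
Key observation: no deadlock: T_f fits now, and the freed resources carry the rest through.
One completion order for the rest: T_f, T_c, T_d, T_g, T_b, T_h. Verifying each step:
  pool = (3, 2, 3)
  T_f needs (3, 2, 3) <= (3, 2, 3) -> finishes; pool += (3, 0, 0) = (6, 2, 3)
  T_c needs (5, 1, 0) <= (6, 2, 3) -> finishes; pool += (0, 2, 1) = (6, 4, 4)
  T_d needs (5, 1, 4) <= (6, 4, 4) -> finishes; pool += (2, 2, 0) = (8, 6, 4)
  T_g needs (3, 5, 2) <= (8, 6, 4) -> finishes; pool += (0, 0, 2) = (8, 6, 6)
  T_b needs (5, 1, 5) <= (8, 6, 6) -> finishes; pool += (1, 0, 1) = (9, 6, 7)
  T_h needs (0, 1, 0) <= (9, 6, 7) -> finishes; pool += (3, 0, 1) = (12, 6, 8)


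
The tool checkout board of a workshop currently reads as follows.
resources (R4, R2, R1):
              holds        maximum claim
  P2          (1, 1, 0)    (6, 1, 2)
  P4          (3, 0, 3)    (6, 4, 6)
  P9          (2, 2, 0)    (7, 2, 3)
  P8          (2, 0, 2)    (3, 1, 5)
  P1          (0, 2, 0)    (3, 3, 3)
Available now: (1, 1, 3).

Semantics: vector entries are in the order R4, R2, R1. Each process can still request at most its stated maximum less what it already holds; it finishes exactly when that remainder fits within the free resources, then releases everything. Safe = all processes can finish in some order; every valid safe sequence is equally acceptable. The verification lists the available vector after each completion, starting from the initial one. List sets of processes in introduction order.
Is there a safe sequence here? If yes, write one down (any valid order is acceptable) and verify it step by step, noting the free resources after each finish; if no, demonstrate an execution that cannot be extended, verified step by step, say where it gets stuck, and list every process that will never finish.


The state is UNSAFE.
Key observation: after P8, P1 the pool peaks at (3, 3, 5), and each blocked process is short somewhere: P2 on R4; P4 on R2; P9 on R4.
Going as far as possible: P8, P1; after that, nothing fits. Check, step by step:
  pool = (1, 1, 3)
  P8 needs (1, 1, 3) <= (1, 1, 3) -> finishes; pool += (2, 0, 2) = (3, 1, 5)
  P1 needs (3, 1, 3) <= (3, 1, 5) -> finishes; pool += (0, 2, 0) = (3, 3, 5)
  P2 still needs (5, 0, 2) but only (3, 3, 5) is free — short on R4
  P4 still needs (3, 4, 3) but only (3, 3, 5) is free — short on R2
  P9 still needs (5, 0, 3) but only (3, 3, 5) is free — short on R4
Processes that can never finish: P2, P4 and P9.


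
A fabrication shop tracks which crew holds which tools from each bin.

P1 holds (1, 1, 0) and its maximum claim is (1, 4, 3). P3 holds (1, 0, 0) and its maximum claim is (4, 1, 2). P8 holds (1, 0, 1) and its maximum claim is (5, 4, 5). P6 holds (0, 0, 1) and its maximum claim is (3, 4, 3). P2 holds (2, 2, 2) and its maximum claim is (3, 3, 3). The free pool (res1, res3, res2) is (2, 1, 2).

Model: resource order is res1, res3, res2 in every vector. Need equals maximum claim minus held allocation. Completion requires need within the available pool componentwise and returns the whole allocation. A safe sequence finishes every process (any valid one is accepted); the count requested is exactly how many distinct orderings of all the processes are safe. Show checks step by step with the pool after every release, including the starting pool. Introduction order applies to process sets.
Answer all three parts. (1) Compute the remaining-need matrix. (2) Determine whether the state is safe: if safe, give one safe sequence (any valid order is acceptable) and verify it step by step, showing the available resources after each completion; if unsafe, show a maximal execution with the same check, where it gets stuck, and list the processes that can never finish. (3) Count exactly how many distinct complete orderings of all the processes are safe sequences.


(1) Outstanding need per process (order res1, res3, res2):
  P1: (0, 3, 3)
  P3: (3, 1, 2)
  P8: (4, 4, 4)
  P6: (3, 4, 2)
  P2: (1, 1, 1)
(2) The state is SAFE; one workable sequence: P2, P1, P3, P8, P6.
Key observation: P2 is the earliest step where a requested resource binds exactly: need (1, 1, 1), pool (2, 1, 2) at its turn.
Verifying each step:
  pool = (2, 1, 2)
  P2 needs (1, 1, 1) <= (2, 1, 2) -> finishes; pool += (2, 2, 2) = (4, 3, 4)
  P1 needs (0, 3, 3) <= (4, 3, 4) -> finishes; pool += (1, 1, 0) = (5, 4, 4)
  P3 needs (3, 1, 2) <= (5, 4, 4) -> finishes; pool += (1, 0, 0) = (6, 4, 4)
  P8 needs (4, 4, 4) <= (6, 4, 4) -> finishes; pool += (1, 0, 1) = (7, 4, 5)
  P6 needs (3, 4, 2) <= (7, 4, 5) -> finishes; pool += (0, 0, 1) = (7, 4, 6)
(3) Precisely 8 of the possible complete orderings are safe sequences.


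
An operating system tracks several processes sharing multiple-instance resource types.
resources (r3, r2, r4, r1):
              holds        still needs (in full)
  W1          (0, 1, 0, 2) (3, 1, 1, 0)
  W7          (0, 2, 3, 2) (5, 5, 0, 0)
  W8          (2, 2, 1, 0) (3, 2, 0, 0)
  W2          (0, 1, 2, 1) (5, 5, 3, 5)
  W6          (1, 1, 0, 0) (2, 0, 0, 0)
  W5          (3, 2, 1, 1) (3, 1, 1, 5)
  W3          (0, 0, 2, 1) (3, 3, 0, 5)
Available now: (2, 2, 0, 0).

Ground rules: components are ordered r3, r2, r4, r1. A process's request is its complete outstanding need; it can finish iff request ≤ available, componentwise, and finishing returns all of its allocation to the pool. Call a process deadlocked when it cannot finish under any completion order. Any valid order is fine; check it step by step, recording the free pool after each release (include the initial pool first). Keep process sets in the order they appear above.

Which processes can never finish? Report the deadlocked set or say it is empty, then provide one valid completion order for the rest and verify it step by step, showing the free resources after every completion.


Deadlocked: W2, W5 and W3.
Key observation: W6, W8, W7, W1 can finish, but then (5, 8, 4, 4) is all there is, and the blocked group's r1 demands exceed it.
A valid finishing order for the others: W6, W8, W7, W1. Check, step by step:
  pool = (2, 2, 0, 0)
  W6 needs (2, 0, 0, 0) <= (2, 2, 0, 0) -> finishes; pool += (1, 1, 0, 0) = (3, 3, 0, 0)
  W8 needs (3, 2, 0, 0) <= (3, 3, 0, 0) -> finishes; pool += (2, 2, 1, 0) = (5, 5, 1, 0)
  W7 needs (5, 5, 0, 0) <= (5, 5, 1, 0) -> finishes; pool += (0, 2, 3, 2) = (5, 7, 4, 2)
  W1 needs (3, 1, 1, 0) <= (5, 7, 4, 2) -> finishes; pool += (0, 1, 0, 2) = (5, 8, 4, 4)
None of the blocked processes ever fits:
  blocked: W2 wants (5, 5, 3, 5), pool (5, 8, 4, 4) — not enough r1
  blocked: W5 wants (3, 1, 1, 5), pool (5, 8, 4, 4) — not enough r1
  blocked: W3 wants (3, 3, 0, 5), pool (5, 8, 4, 4) — not enough r1


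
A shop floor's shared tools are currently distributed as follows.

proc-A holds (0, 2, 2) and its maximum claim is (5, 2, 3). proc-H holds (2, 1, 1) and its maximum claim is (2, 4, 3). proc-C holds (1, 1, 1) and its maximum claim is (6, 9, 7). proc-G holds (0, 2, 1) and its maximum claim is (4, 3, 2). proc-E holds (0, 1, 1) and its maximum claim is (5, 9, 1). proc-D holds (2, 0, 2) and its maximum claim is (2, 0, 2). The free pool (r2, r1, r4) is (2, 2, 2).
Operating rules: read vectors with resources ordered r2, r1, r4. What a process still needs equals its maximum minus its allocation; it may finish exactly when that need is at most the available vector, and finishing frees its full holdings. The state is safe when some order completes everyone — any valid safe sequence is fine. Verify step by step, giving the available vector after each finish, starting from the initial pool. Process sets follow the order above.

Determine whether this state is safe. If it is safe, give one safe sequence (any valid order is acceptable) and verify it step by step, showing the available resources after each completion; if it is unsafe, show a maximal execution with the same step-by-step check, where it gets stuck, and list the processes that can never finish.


UNSAFE.
Key observation: r1 is the bottleneck — with proc-D, proc-G, proc-H, proc-A done the pool holds (6, 7, 8), short of every remaining need.
A maximal execution: proc-D, proc-G, proc-H, proc-A — then nothing else fits. Verifying each step:
  pool = (2, 2, 2)
  proc-D: need (0, 0, 0) fits (2, 2, 2); releases (2, 0, 2), pool now (4, 2, 4)
  proc-G: need (4, 1, 1) fits (4, 2, 4); releases (0, 2, 1), pool now (4, 4, 5)
  proc-H: need (0, 3, 2) fits (4, 4, 5); releases (2, 1, 1), pool now (6, 5, 6)
  proc-A: need (5, 0, 1) fits (6, 5, 6); releases (0, 2, 2), pool now (6, 7, 8)
  proc-C cannot run: need (5, 8, 6) vs free (6, 7, 8) (insufficient r1)
  proc-E cannot run: need (5, 8, 0) vs free (6, 7, 8) (insufficient r1)
Permanently blocked: proc-C and proc-E.


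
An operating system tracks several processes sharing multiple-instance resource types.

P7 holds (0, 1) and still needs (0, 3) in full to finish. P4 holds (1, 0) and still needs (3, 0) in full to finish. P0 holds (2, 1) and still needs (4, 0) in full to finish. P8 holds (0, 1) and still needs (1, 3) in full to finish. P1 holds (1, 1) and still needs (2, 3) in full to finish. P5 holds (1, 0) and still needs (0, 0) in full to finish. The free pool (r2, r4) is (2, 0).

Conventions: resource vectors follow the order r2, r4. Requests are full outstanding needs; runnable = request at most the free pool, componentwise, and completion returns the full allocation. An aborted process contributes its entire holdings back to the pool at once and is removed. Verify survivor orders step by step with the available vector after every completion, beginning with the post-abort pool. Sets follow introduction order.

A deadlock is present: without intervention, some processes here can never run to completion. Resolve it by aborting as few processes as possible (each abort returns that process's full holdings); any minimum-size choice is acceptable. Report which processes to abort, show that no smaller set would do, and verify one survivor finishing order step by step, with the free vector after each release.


Minimum abort set: P8 and P1.
Key observation: the deadlocked P7 becomes finishable only because P8 and P1 released (1, 2); it completes at step 4 below.
Minimality, checking each single-abort alternative: P7 alone leaves P8 blocked (short on r4); P4 alone leaves P7 blocked (short on r4); P0 alone leaves P7 blocked (short on r4); P8 alone leaves P7 blocked (short on r4); P1 alone leaves P7 blocked (short on r4); P5 alone leaves P7 blocked (short on r4).
The survivors complete as P4, P5, P0, P7. Step-by-step check (starting from the post-abort pool):
  pool = (3, 2)
  run P4 (needs (3, 0), free (3, 2)); after release of (1, 0) the pool is (4, 2)
  run P5 (needs (0, 0), free (4, 2)); after release of (1, 0) the pool is (5, 2)
  run P0 (needs (4, 0), free (5, 2)); after release of (2, 1) the pool is (7, 3)
  run P7 (needs (0, 3), free (7, 3)); after release of (0, 1) the pool is (7, 4)


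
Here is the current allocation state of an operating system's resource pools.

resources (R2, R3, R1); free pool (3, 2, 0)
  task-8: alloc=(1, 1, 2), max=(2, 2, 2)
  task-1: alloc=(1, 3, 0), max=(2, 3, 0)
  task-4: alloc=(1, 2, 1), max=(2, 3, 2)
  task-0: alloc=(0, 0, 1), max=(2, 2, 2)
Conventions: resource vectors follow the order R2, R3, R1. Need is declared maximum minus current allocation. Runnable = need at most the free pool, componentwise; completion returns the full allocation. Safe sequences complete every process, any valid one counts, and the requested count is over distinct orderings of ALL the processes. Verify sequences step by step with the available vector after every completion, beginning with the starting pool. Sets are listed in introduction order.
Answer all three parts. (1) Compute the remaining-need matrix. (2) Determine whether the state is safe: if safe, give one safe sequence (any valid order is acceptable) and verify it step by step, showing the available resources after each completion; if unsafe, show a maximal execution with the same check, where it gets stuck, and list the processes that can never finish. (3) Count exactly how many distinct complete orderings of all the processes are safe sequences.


(1) Remaining need (order R2, R3, R1):
  task-8: (1, 1, 0)
  task-1: (1, 0, 0)
  task-4: (1, 1, 1)
  task-0: (2, 2, 1)
(2) SAFE — a valid safe sequence is task-8, task-1, task-0, task-4.
Key observation: no step in this order meets a requested resource exactly; the smallest headroom is 1, first reached at task-8 (need (1, 1, 0), pool (3, 2, 0)).
Verifying each step:
  pool = (3, 2, 0)
  task-8: need (1, 1, 0) fits (3, 2, 0); releases (1, 1, 2), pool now (4, 3, 2)
  task-1: need (1, 0, 0) fits (4, 3, 2); releases (1, 3, 0), pool now (5, 6, 2)
  task-0: need (2, 2, 1) fits (5, 6, 2); releases (0, 0, 1), pool now (5, 6, 3)
  task-4: need (1, 1, 1) fits (5, 6, 3); releases (1, 2, 1), pool now (6, 8, 4)
(3) The exact count: 8 of the possible complete orderings are safe sequences.


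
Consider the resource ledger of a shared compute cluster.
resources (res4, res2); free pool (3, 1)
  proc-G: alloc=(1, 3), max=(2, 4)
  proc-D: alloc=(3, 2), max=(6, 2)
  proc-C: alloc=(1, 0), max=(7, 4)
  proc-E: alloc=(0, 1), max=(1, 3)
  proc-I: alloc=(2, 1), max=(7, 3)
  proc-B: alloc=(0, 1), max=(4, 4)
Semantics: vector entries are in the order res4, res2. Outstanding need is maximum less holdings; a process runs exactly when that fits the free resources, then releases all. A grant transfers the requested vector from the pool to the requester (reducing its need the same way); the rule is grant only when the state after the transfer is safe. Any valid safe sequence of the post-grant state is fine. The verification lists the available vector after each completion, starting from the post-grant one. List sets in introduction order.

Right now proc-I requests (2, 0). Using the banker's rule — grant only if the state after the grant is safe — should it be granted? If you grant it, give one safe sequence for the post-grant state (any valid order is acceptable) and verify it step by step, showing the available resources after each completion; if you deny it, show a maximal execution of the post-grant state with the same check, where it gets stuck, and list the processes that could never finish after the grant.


DENY: after the grant no complete ordering would exist.
Key observation: the pool after proc-G, proc-E is (2, 5); every surviving request exceeds it in res4, so progress ends there.
Pretend the grant happened; the run proc-G, proc-E goes as far as possible. Step-by-step check:
  pool = (1, 1)
  run proc-G (needs (1, 1), free (1, 1)); after release of (1, 3) the pool is (2, 4)
  run proc-E (needs (1, 2), free (2, 4)); after release of (0, 1) the pool is (2, 5)
  proc-D cannot run: need (3, 0) vs free (2, 5) (insufficient res4)
  proc-C cannot run: need (6, 4) vs free (2, 5) (insufficient res4)
  proc-I cannot run: need (3, 2) vs free (2, 5) (insufficient res4)
  proc-B cannot run: need (4, 3) vs free (2, 5) (insufficient res4)
Had the request been granted, proc-D, proc-C, proc-I and proc-B could never finish.


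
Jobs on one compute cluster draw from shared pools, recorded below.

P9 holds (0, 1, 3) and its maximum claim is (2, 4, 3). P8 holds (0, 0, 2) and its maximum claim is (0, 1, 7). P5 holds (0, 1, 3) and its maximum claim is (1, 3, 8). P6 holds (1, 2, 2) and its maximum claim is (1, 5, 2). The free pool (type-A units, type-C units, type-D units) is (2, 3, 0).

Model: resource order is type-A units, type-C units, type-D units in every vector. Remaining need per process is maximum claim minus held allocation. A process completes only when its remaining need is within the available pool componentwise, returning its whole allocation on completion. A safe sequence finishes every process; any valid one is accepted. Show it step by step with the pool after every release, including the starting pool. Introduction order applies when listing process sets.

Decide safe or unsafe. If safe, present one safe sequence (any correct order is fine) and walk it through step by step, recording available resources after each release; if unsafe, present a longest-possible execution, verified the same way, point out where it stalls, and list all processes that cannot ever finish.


SAFE — a valid safe sequence is P6, P9, P8, P5.
Key observation: P6 is the earliest step where a requested resource binds exactly: need (0, 3, 0), pool (2, 3, 0) at its turn.
Walking it through:
  pool = (2, 3, 0)
  run P6 (needs (0, 3, 0), free (2, 3, 0)); after release of (1, 2, 2) the pool is (3, 5, 2)
  run P9 (needs (2, 3, 0), free (3, 5, 2)); after release of (0, 1, 3) the pool is (3, 6, 5)
  run P8 (needs (0, 1, 5), free (3, 6, 5)); after release of (0, 0, 2) the pool is (3, 6, 7)
  run P5 (needs (1, 2, 5), free (3, 6, 7)); after release of (0, 1, 3) the pool is (3, 7, 10)


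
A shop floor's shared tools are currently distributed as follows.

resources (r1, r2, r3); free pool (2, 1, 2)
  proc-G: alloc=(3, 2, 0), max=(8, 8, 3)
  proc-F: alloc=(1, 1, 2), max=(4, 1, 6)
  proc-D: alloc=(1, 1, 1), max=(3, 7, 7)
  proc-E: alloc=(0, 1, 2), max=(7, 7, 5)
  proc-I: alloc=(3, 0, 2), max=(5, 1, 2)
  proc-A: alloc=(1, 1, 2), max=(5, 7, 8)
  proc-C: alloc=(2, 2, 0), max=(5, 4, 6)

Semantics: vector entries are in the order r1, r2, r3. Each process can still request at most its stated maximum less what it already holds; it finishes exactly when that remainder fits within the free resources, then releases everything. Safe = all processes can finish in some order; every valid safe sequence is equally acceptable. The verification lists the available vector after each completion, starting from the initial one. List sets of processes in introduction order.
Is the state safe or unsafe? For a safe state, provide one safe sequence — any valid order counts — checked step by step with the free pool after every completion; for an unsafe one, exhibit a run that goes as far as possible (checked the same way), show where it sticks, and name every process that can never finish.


UNSAFE.
Key observation: after proc-I, proc-F, proc-C complete, (8, 4, 6) is the best the pool ever gets, yet each leftover process wants more r2.
A maximal execution: proc-I, proc-F, proc-C — then nothing else fits. Check, step by step:
  pool = (2, 1, 2)
  proc-I: need (2, 1, 0) fits (2, 1, 2); releases (3, 0, 2), pool now (5, 1, 4)
  proc-F: need (3, 0, 4) fits (5, 1, 4); releases (1, 1, 2), pool now (6, 2, 6)
  proc-C: need (3, 2, 6) fits (6, 2, 6); releases (2, 2, 0), pool now (8, 4, 6)
  proc-G cannot run: need (5, 6, 3) vs free (8, 4, 6) (insufficient r2)
  proc-D cannot run: need (2, 6, 6) vs free (8, 4, 6) (insufficient r2)
  proc-E cannot run: need (7, 6, 3) vs free (8, 4, 6) (insufficient r2)
  proc-A cannot run: need (4, 6, 6) vs free (8, 4, 6) (insufficient r2)
Processes that can never finish: proc-G, proc-D, proc-E and proc-A.


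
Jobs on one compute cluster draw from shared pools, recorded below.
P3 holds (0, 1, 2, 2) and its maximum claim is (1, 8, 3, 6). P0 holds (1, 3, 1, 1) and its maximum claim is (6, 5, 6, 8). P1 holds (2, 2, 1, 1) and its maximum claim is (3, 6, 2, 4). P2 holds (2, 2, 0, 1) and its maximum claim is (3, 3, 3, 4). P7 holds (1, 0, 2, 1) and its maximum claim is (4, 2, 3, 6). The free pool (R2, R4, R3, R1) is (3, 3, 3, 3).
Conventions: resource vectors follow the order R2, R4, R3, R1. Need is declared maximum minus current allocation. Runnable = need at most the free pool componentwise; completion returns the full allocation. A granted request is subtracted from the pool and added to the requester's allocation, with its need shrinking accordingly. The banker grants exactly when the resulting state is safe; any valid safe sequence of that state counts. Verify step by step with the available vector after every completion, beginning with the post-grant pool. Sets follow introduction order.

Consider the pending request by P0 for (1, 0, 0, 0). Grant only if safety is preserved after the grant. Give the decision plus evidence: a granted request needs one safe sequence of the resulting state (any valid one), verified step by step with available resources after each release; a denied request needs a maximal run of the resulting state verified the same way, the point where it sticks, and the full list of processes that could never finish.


GRANT: granting preserves safety; a valid post-grant sequence is P2, P1, P3, P7, P0.
Key observation: with (2, 3, 3, 3) left after the transfer, P2 can run at once — the state stays safe.
Step-by-step check of the post-grant state:
  pool = (2, 3, 3, 3)
  run P2 (needs (1, 1, 3, 3), free (2, 3, 3, 3)); after release of (2, 2, 0, 1) the pool is (4, 5, 3, 4)
  run P1 (needs (1, 4, 1, 3), free (4, 5, 3, 4)); after release of (2, 2, 1, 1) the pool is (6, 7, 4, 5)
  run P3 (needs (1, 7, 1, 4), free (6, 7, 4, 5)); after release of (0, 1, 2, 2) the pool is (6, 8, 6, 7)
  run P7 (needs (3, 2, 1, 5), free (6, 8, 6, 7)); after release of (1, 0, 2, 1) the pool is (7, 8, 8, 8)
  run P0 (needs (4, 2, 5, 7), free (7, 8, 8, 8)); after release of (2, 3, 1, 1) the pool is (9, 11, 9, 9)


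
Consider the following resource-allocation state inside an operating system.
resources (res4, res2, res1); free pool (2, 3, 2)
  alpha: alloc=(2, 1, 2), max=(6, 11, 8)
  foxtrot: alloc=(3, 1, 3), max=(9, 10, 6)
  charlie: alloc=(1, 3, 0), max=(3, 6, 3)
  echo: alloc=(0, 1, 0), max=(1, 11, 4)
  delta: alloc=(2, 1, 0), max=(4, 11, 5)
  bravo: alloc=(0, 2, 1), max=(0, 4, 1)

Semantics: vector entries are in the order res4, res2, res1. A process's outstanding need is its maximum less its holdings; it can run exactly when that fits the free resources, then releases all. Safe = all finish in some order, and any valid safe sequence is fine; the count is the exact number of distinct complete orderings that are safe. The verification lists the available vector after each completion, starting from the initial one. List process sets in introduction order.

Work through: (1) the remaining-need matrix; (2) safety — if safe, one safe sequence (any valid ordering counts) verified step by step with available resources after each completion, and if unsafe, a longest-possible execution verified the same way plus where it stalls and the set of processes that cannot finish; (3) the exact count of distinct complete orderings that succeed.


(1) Outstanding need per process (order res4, res2, res1):
  alpha: (4, 10, 6)
  foxtrot: (6, 9, 3)
  charlie: (2, 3, 3)
  echo: (1, 10, 4)
  delta: (2, 10, 5)
  bravo: (0, 2, 0)
(2) The state is UNSAFE.
Key observation: even finishing bravo, charlie leaves just (3, 8, 3) free — too little res2 for any of the remaining processes.
Going as far as possible: bravo, charlie; after that, nothing fits. Check, step by step:
  pool = (2, 3, 2)
  bravo: need (0, 2, 0) fits (2, 3, 2); releases (0, 2, 1), pool now (2, 5, 3)
  charlie: need (2, 3, 3) fits (2, 5, 3); releases (1, 3, 0), pool now (3, 8, 3)
  blocked: alpha wants (4, 10, 6), pool (3, 8, 3) — not enough res4, res2 and res1
  blocked: foxtrot wants (6, 9, 3), pool (3, 8, 3) — not enough res4 and res2
  blocked: echo wants (1, 10, 4), pool (3, 8, 3) — not enough res2 and res1
  blocked: delta wants (2, 10, 5), pool (3, 8, 3) — not enough res2 and res1
Permanently blocked: alpha, foxtrot, echo and delta.
(3) Exactly 0 of the possible complete orderings are safe sequences.


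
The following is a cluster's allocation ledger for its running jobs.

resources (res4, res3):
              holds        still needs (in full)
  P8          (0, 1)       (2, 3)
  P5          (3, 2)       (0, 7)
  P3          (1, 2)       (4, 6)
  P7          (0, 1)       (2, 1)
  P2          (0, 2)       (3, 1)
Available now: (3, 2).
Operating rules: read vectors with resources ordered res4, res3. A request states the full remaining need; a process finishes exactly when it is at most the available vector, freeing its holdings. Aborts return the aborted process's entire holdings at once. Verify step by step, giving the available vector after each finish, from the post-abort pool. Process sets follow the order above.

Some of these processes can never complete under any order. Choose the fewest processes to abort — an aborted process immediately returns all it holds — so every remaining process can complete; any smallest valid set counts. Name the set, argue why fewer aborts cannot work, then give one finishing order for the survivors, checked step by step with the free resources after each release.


Abort P5.
Key observation: before aborting P5, P3 was permanently blocked — no order could ever run it; afterwards it completes at step 4.
No smaller set exists: with zero aborts the deadlock remains.
The survivors complete as P7, P8, P2, P3. Check, step by step (starting from the post-abort pool):
  pool = (6, 4)
  P7 needs (2, 1) <= (6, 4) -> finishes; pool += (0, 1) = (6, 5)
  P8 needs (2, 3) <= (6, 5) -> finishes; pool += (0, 1) = (6, 6)
  P2 needs (3, 1) <= (6, 6) -> finishes; pool += (0, 2) = (6, 8)
  P3 needs (4, 6) <= (6, 8) -> finishes; pool += (1, 2) = (7, 10)


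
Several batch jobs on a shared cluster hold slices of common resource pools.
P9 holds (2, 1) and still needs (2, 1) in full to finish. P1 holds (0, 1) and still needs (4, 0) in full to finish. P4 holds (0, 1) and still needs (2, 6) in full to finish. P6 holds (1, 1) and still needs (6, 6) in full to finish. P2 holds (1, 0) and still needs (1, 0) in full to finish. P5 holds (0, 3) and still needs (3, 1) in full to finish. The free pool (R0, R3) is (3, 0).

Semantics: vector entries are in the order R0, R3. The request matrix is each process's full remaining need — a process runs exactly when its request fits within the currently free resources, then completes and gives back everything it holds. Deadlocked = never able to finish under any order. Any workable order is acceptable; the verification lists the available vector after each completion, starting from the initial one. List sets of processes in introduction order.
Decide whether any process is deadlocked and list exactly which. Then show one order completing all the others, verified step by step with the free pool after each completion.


The deadlocked set is P4 and P6.
Key observation: the wall is R3: completing P2, P1, P5, P9 brings the pool only to (6, 5), and all the rest need more.
The rest can finish in the order P2, P1, P5, P9. Verifying each step:
  pool = (3, 0)
  P2 needs (1, 0) <= (3, 0) -> finishes; pool += (1, 0) = (4, 0)
  P1 needs (4, 0) <= (4, 0) -> finishes; pool += (0, 1) = (4, 1)
  P5 needs (3, 1) <= (4, 1) -> finishes; pool += (0, 3) = (4, 4)
  P9 needs (2, 1) <= (4, 4) -> finishes; pool += (2, 1) = (6, 5)
The blocked processes can never fit:
  P4 still needs (2, 6) but only (6, 5) is free — short on R3
  P6 still needs (6, 6) but only (6, 5) is free — short on R3


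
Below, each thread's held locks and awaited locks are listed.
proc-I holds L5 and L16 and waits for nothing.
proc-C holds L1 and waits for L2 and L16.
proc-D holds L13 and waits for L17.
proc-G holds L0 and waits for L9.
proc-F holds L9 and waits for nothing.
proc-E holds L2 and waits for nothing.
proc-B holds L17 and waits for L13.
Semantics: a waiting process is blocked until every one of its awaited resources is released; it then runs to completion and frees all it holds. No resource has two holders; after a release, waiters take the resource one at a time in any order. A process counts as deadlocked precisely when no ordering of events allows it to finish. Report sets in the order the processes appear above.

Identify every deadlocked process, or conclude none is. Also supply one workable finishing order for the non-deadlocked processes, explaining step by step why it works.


Deadlocked set: proc-D and proc-B.
Key observation: the wait chain closes on itself along proc-D -> proc-B -> proc-D; no other process is dragged down with it.
The rest can finish in the order proc-E, proc-F, proc-I, proc-C, proc-G.
Verifying each step:
  run proc-E (it waits on nothing); releases L2
  run proc-F (it waits on nothing); releases L9
  run proc-I (it waits on nothing); releases L5 and L16
  proc-C waits on L2 and L16 — all released -> runs and releases L1
  proc-G waits on L9 — all released -> runs and releases L0


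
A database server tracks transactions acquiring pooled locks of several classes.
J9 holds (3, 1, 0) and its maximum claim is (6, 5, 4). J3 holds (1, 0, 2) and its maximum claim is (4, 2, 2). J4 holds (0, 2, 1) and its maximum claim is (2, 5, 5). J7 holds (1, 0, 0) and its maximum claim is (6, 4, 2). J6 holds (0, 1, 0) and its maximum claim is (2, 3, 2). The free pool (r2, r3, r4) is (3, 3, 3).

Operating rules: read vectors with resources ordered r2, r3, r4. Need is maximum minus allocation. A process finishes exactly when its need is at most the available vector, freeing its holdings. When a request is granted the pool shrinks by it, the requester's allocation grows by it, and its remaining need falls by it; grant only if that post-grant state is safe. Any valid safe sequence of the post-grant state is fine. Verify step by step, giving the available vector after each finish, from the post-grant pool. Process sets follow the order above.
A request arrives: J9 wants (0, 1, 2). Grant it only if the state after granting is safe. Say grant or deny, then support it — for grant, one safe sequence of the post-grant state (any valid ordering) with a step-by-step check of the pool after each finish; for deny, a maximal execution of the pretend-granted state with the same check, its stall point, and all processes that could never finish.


GRANT. The post-grant state is safe; one safe sequence: J3, J6, J9, J4, J7.
Key observation: the transfer keeps a workable pool ((3, 2, 1)); J3 starts the safe sequence.
Step-by-step check of the post-grant state:
  pool = (3, 2, 1)
  J3 needs (3, 2, 0) <= (3, 2, 1) -> finishes; pool += (1, 0, 2) = (4, 2, 3)
  J6 needs (2, 2, 2) <= (4, 2, 3) -> finishes; pool += (0, 1, 0) = (4, 3, 3)
  J9 needs (3, 3, 2) <= (4, 3, 3) -> finishes; pool += (3, 2, 2) = (7, 5, 5)
  J4 needs (2, 3, 4) <= (7, 5, 5) -> finishes; pool += (0, 2, 1) = (7, 7, 6)
  J7 needs (5, 4, 2) <= (7, 7, 6) -> finishes; pool += (1, 0, 0) = (8, 7, 6)


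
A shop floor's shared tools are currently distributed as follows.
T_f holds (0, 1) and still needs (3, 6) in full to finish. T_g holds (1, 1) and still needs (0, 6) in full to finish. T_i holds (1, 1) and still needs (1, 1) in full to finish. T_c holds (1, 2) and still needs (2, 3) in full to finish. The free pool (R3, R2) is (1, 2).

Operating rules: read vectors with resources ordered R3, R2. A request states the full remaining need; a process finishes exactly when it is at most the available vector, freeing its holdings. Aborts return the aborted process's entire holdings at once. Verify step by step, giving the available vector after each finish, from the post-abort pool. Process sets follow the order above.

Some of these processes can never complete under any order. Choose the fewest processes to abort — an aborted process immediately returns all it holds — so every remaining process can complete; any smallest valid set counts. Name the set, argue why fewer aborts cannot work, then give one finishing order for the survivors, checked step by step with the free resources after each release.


The answer: abort T_f.
Key observation: the returned (0, 1) from T_f is what brings T_g — unrunnable before, under any order — into play at step 3.
No smaller set exists: with zero aborts the deadlock remains.
One survivor order: T_i, T_c, T_g. Check, step by step (post-abort pool first):
  pool = (1, 3)
  run T_i (needs (1, 1), free (1, 3)); after release of (1, 1) the pool is (2, 4)
  run T_c (needs (2, 3), free (2, 4)); after release of (1, 2) the pool is (3, 6)
  run T_g (needs (0, 6), free (3, 6)); after release of (1, 1) the pool is (4, 7)


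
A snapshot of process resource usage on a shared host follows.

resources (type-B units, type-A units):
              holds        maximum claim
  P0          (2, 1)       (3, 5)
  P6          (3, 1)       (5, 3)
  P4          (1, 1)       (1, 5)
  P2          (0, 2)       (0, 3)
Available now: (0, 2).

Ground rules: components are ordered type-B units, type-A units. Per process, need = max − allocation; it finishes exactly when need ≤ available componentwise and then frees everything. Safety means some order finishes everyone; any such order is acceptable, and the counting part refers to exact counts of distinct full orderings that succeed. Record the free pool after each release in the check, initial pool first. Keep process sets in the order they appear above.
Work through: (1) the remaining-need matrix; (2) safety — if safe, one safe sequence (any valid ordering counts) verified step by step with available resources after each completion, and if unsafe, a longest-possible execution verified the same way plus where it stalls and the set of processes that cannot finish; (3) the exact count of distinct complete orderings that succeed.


(1) Need matrix, components ordered type-B units, type-A units:
  P0: (1, 4)
  P6: (2, 2)
  P4: (0, 4)
  P2: (0, 1)
(2) SAFE, for example via the order P2, P4, P0, P6.
Key observation: reading the order forward, P4 is the first process whose need (0, 4) meets the free pool (0, 4) exactly on a resource it requests.
Step-by-step check:
  pool = (0, 2)
  P2: need (0, 1) fits (0, 2); releases (0, 2), pool now (0, 4)
  P4: need (0, 4) fits (0, 4); releases (1, 1), pool now (1, 5)
  P0: need (1, 4) fits (1, 5); releases (2, 1), pool now (3, 6)
  P6: need (2, 2) fits (3, 6); releases (3, 1), pool now (6, 7)
(3) The exact count: 1 of the possible complete orderings is a safe sequence.
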